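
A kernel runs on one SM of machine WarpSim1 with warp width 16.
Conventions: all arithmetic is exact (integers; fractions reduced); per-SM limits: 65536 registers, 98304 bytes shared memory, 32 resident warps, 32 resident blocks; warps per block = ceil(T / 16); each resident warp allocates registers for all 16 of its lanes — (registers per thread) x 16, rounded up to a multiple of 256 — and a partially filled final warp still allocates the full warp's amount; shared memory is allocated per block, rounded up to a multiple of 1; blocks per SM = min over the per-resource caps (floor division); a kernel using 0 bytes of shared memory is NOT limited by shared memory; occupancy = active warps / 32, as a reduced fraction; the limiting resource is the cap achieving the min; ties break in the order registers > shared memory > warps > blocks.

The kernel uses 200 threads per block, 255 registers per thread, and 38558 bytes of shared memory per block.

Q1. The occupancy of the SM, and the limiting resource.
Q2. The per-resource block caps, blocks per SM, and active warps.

Answer: occupancy 13/32, limited by registers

registers: 1 block
shared memory: 2 blocks
warps: 2 blocks
blocks: 32 blocks

Answer: 1 block, 13 active warps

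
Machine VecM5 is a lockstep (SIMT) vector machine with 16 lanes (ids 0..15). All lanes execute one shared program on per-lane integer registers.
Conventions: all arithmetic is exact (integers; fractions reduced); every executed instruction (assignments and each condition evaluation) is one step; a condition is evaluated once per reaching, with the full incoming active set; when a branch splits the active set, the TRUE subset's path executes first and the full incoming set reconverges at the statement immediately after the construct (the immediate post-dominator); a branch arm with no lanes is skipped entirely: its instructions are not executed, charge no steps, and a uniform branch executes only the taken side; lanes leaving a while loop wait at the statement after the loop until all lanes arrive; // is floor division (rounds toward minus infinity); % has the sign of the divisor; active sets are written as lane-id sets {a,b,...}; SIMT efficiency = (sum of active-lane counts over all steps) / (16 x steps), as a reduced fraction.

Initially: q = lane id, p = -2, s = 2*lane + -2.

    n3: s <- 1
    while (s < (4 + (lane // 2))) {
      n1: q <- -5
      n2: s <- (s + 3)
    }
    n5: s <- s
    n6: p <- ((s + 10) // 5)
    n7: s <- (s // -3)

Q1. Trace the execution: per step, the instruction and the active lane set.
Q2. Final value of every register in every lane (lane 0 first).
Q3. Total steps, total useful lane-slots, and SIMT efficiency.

step 0: s <- 1                       {0,1,2,3,4,5,6,7,8,9,10,11,12,13,14,15}
step 1: eval (s < (4 + (lane // 2))) {0,1,2,3,4,5,6,7,8,9,10,11,12,13,14,15}
step 2: q <- -5                      {0,1,2,3,4,5,6,7,8,9,10,11,12,13,14,15}
step 3: s <- (s + 3)                 {0,1,2,3,4,5,6,7,8,9,10,11,12,13,14,15}
step 4: eval (s < (4 + (lane // 2))) {0,1,2,3,4,5,6,7,8,9,10,11,12,13,14,15}
step 5: q <- -5                      {2,3,4,5,6,7,8,9,10,11,12,13,14,15}
step 6: s <- (s + 3)                 {2,3,4,5,6,7,8,9,10,11,12,13,14,15}
step 7: eval (s < (4 + (lane // 2))) {2,3,4,5,6,7,8,9,10,11,12,13,14,15}
step 8: q <- -5                      {8,9,10,11,12,13,14,15}
step 9: s <- (s + 3)                 {8,9,10,11,12,13,14,15}
step 10: eval (s < (4 + (lane // 2))) {8,9,10,11,12,13,14,15}
step 11: q <- -5                      {14,15}
step 12: s <- (s + 3)                 {14,15}
step 13: eval (s < (4 + (lane // 2))) {14,15}
step 14: s <- s                       {0,1,2,3,4,5,6,7,8,9,10,11,12,13,14,15}
step 15: p <- ((s + 10) // 5)         {0,1,2,3,4,5,6,7,8,9,10,11,12,13,14,15}
step 16: s <- (s // -3)               {0,1,2,3,4,5,6,7,8,9,10,11,12,13,14,15}

Answer: 17 steps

q: -5,-5,-5,-5,-5,-5,-5,-5,-5,-5,-5,-5,-5,-5,-5,-5
p: 2,2,3,3,3,3,3,3,4,4,4,4,4,4,4,4
s: -2,-2,-3,-3,-3,-3,-3,-3,-4,-4,-4,-4,-4,-4,-5,-5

steps = 17; useful = 200; efficiency = 200/272 = 25/34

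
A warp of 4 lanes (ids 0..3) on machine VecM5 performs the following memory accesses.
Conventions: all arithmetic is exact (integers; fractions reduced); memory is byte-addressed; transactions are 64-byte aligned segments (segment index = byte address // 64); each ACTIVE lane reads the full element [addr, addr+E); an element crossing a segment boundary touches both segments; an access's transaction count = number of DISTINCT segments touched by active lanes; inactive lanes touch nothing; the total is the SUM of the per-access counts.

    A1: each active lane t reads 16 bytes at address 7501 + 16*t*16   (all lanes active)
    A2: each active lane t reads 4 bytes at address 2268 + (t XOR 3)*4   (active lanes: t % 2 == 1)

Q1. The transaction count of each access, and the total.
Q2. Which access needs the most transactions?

A1: 4 transactions
A2: 1 transaction

Answer: 4,1; total 5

Answer: A1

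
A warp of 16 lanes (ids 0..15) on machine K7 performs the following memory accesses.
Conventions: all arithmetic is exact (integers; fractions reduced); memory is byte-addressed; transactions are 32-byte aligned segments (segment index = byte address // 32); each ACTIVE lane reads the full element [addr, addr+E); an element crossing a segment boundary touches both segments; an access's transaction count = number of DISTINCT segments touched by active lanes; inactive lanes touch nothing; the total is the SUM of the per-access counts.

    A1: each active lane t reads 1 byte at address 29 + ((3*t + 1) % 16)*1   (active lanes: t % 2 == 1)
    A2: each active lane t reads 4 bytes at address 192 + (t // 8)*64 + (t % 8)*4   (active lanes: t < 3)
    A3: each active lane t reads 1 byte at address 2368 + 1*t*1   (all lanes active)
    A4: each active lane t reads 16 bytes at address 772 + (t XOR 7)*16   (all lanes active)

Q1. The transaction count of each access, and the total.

A1: 2 transactions
A2: 1 transaction
A3: 1 transaction
A4: 9 transactions

Answer: 2,1,1,9; total 13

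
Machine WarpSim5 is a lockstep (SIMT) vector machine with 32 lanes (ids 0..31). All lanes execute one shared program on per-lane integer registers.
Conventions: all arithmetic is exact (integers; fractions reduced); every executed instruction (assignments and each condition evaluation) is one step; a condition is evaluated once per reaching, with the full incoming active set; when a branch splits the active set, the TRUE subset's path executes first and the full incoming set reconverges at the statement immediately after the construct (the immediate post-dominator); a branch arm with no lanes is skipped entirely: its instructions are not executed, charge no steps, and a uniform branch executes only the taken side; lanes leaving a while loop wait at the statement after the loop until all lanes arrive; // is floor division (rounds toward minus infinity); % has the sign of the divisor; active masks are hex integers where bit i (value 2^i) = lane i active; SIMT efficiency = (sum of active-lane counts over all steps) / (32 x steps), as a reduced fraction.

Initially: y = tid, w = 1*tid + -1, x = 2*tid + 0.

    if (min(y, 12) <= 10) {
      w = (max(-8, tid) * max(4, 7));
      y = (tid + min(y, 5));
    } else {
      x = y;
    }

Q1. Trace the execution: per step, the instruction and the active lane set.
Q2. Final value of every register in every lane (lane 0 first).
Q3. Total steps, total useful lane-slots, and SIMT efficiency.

step 0: eval (min(y, 12) <= 10)      0xffffffff
step 1: w <- (max(-8, tid) * max(4, 7)) 0x000007ff
step 2: y <- (tid + min(y, 5))       0x000007ff
step 3: x <- y                       0xfffff800

Answer: 4 steps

y: 0,2,4,6,8,10,11,12,13,14,15,11,12,13,14,15,16,17,18,19,20,21,22,23,24,25,26,27,28,29,30,31
w: 0,7,14,21,28,35,42,49,56,63,70,10,11,12,13,14,15,16,17,18,19,20,21,22,23,24,25,26,27,28,29,30
x: 0,2,4,6,8,10,12,14,16,18,20,11,12,13,14,15,16,17,18,19,20,21,22,23,24,25,26,27,28,29,30,31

steps = 4; useful = 75; efficiency = 75/128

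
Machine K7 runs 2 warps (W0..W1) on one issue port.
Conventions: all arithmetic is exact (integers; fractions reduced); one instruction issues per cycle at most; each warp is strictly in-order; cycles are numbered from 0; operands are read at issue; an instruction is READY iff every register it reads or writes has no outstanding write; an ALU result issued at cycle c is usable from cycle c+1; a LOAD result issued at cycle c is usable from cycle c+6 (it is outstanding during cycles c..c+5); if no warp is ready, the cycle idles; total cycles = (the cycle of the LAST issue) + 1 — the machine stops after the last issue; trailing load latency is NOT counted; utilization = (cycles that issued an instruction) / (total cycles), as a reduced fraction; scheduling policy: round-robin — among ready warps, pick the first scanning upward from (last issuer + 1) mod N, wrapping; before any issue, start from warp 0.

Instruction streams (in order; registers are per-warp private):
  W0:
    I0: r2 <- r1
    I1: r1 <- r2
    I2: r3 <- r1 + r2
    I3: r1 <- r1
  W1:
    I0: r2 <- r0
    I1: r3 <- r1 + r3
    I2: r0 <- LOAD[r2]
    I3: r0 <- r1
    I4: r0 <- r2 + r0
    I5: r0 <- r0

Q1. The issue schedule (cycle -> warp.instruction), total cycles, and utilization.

cycle 0: W0.I0
cycle 1: W1.I0
cycle 2: W0.I1
cycle 3: W1.I1
cycle 4: W0.I2
cycle 5: W1.I2
cycle 6: W0.I3
cycle 7: idle
cycle 8: idle
cycle 9: idle
cycle 10: idle
cycle 11: W1.I3
cycle 12: W1.I4
cycle 13: W1.I5

Answer: 14 cycles, utilization 5/7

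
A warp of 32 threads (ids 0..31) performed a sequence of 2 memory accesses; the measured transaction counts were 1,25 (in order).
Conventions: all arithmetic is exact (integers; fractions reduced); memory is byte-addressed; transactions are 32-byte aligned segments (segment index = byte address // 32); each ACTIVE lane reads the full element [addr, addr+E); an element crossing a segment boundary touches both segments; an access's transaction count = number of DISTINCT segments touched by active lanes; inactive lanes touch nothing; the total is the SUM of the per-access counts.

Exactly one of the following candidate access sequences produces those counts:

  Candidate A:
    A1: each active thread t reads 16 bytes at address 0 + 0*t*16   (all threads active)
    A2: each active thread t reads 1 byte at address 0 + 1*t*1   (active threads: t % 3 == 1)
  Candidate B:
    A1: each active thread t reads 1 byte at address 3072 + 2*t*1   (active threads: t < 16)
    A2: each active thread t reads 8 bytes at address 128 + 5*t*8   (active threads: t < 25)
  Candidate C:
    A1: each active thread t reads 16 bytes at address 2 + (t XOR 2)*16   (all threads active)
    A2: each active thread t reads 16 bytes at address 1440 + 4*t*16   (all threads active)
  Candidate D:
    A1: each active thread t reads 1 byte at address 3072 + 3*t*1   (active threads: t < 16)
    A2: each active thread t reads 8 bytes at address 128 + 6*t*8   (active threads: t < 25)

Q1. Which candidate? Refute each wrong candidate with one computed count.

A: A2 gives 1 transaction, not 25
C: A1 gives 17 transactions, not 1
D: A1 gives 2 transactions, not 1
B: all counts match (1,25)

Answer: B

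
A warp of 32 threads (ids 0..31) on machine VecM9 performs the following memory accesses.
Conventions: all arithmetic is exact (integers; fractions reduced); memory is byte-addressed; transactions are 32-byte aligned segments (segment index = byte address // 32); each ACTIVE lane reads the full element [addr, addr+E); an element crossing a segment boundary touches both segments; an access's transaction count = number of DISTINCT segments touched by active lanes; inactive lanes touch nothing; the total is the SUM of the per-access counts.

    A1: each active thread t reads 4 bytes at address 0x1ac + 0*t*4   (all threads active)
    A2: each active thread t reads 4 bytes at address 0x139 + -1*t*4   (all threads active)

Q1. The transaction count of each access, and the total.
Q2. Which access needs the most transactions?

A1: 1 transaction
A2: 5 transactions

Answer: 1,5; total 6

Answer: A2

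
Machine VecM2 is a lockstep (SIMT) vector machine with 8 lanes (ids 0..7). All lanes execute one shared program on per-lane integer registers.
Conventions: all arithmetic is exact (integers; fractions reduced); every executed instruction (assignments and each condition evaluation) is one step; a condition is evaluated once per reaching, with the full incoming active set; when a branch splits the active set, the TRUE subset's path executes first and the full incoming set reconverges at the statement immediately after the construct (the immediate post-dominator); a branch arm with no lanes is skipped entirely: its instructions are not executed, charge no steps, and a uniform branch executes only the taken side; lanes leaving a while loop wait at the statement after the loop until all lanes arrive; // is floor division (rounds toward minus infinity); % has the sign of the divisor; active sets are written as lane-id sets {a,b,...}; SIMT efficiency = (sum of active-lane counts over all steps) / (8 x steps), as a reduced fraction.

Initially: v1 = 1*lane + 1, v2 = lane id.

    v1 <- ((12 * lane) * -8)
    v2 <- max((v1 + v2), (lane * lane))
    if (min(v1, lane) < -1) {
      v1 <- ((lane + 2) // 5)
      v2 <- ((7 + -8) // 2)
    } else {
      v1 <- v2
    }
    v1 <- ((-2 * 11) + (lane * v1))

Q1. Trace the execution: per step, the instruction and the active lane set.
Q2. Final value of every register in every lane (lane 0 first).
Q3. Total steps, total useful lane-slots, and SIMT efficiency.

step 0: v1 <- ((12 * lane) * -8)     {0,1,2,3,4,5,6,7}
step 1: v2 <- max((v1 + v2), (lane * lane)) {0,1,2,3,4,5,6,7}
step 2: eval (min(v1, lane) < -1)    {0,1,2,3,4,5,6,7}
step 3: v1 <- ((lane + 2) // 5)      {1,2,3,4,5,6,7}
step 4: v2 <- ((7 + -8) // 2)        {1,2,3,4,5,6,7}
step 5: v1 <- v2                     {0}
step 6: v1 <- ((-2 * 11) + (lane * v1)) {0,1,2,3,4,5,6,7}

Answer: 7 steps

v1: -22,-22,-22,-19,-18,-17,-16,-15
v2: 0,-1,-1,-1,-1,-1,-1,-1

steps = 7; useful = 47; efficiency = 47/56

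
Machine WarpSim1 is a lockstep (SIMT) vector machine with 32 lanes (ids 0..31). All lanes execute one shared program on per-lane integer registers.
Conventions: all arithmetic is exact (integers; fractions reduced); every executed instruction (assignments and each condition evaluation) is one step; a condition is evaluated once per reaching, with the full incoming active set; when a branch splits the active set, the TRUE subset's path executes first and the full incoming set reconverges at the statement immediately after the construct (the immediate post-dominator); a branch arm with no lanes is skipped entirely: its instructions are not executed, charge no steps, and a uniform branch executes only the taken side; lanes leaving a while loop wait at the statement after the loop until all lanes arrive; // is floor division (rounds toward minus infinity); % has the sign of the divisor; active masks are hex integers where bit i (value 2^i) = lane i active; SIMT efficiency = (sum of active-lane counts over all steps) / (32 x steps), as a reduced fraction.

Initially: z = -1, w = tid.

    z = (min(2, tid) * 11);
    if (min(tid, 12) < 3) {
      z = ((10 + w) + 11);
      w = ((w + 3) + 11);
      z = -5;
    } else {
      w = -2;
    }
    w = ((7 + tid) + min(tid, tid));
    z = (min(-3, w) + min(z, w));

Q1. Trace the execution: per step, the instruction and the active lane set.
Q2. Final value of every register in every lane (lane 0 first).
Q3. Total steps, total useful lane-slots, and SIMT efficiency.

step 0: z <- (min(2, tid) * 11)      0xffffffff
step 1: eval (min(tid, 12) < 3)      0xffffffff
step 2: z <- ((10 + w) + 11)         0x00000007
step 3: w <- ((w + 3) + 11)          0x00000007
step 4: z <- -5                      0x00000007
step 5: w <- -2                      0xfffffff8
step 6: w <- ((7 + tid) + min(tid, tid)) 0xffffffff
step 7: z <- (min(-3, w) + min(z, w)) 0xffffffff

Answer: 8 steps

z: -8,-8,-8,10,12,14,16,18,19,19,19,19,19,19,19,19,19,19,19,19,19,19,19,19,19,19,19,19,19,19,19,19
w: 7,9,11,13,15,17,19,21,23,25,27,29,31,33,35,37,39,41,43,45,47,49,51,53,55,57,59,61,63,65,67,69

steps = 8; useful = 166; efficiency = 166/256 = 83/128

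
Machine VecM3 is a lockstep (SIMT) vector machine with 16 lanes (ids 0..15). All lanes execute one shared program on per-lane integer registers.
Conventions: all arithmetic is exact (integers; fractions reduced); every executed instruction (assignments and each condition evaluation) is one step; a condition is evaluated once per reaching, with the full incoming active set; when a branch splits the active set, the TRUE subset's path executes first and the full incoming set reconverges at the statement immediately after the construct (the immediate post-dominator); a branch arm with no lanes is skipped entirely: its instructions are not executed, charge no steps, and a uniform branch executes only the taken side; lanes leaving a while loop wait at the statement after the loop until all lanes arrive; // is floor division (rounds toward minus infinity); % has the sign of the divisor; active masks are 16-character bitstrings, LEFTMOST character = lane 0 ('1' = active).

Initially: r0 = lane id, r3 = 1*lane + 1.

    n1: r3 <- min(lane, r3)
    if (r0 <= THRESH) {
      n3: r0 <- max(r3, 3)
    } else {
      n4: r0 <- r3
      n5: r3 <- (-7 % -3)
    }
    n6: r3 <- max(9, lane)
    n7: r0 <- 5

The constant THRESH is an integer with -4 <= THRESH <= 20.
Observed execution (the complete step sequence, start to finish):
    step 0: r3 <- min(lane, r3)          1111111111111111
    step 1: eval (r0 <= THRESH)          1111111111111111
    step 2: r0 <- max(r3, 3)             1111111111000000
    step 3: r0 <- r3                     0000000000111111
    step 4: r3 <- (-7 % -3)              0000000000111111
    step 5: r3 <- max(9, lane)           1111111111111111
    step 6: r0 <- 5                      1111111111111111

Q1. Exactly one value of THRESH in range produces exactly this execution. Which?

Answer: THRESH = 9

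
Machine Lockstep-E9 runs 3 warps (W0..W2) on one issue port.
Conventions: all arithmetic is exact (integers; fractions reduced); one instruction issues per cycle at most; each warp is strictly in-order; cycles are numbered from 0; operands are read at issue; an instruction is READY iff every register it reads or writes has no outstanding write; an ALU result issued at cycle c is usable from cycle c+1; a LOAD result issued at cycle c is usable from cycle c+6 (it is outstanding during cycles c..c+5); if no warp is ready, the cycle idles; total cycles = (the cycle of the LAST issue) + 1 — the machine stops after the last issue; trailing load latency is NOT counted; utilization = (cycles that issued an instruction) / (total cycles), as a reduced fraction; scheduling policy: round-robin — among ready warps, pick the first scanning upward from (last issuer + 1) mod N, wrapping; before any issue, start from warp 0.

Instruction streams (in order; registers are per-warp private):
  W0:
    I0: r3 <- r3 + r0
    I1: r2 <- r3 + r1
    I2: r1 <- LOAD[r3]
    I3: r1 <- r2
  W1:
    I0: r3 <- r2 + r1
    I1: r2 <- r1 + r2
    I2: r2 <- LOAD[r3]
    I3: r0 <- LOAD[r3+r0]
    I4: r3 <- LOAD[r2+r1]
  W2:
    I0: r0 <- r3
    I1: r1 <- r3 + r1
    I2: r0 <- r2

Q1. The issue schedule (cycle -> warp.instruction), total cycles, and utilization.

cycle 0: W0.I0
cycle 1: W1.I0
cycle 2: W2.I0
cycle 3: W0.I1
cycle 4: W1.I1
cycle 5: W2.I1
cycle 6: W0.I2
cycle 7: W1.I2
cycle 8: W2.I2
cycle 9: W1.I3
cycle 10: idle
cycle 11: idle
cycle 12: W0.I3
cycle 13: W1.I4

Answer: 14 cycles, utilization 6/7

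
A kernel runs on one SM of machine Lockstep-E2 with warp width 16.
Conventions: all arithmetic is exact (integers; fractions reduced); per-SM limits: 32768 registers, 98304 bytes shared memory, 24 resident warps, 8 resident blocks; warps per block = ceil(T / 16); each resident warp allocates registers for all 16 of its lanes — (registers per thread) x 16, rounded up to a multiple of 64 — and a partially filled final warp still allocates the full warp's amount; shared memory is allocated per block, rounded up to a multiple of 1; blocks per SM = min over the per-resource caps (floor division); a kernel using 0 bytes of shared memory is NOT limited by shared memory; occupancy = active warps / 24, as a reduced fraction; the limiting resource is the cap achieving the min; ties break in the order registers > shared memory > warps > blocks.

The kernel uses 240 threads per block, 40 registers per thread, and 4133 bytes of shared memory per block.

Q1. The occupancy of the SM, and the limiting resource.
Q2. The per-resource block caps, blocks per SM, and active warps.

Answer: occupancy 5/8, limited by warps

registers: 3 blocks
shared memory: 23 blocks
warps: 1 block
blocks: 8 blocks

Answer: 1 block, 15 active warps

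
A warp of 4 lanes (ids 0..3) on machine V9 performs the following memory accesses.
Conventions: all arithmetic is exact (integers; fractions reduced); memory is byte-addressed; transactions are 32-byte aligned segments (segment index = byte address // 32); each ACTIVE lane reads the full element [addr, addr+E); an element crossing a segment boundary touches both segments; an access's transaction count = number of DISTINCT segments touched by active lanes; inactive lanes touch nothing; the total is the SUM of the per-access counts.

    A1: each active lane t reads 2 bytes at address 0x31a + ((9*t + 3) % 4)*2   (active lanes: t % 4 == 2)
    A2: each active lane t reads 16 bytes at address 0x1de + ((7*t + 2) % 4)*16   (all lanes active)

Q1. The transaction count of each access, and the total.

A1: 1 transaction
A2: 3 transactions

Answer: 1,3; total 4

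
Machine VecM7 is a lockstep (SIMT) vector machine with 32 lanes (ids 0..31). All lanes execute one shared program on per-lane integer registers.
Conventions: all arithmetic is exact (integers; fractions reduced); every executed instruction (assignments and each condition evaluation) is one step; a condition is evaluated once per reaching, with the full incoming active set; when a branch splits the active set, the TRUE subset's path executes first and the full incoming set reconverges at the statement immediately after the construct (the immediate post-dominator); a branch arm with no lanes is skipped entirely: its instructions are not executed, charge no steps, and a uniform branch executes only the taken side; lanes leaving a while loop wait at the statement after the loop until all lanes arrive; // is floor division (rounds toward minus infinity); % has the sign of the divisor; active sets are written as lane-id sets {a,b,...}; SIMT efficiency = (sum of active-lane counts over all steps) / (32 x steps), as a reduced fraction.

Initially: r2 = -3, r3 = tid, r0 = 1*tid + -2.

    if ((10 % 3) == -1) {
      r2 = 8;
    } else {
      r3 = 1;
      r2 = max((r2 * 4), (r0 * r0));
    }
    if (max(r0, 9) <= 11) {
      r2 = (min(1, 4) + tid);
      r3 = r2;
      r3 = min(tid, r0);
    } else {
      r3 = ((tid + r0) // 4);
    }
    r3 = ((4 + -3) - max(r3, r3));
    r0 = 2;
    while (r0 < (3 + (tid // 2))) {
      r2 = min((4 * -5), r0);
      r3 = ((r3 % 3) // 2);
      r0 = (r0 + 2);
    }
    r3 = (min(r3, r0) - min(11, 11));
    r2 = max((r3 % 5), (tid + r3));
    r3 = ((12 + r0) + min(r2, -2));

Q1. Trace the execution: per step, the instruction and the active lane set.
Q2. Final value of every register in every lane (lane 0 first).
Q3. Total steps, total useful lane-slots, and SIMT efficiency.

step 0: eval ((10 % 3) == -1)        {0,1,2,3,4,5,6,7,8,9,10,11,12,13,14,15,16,17,18,19,20,21,22,23,24,25,26,27,28,29,30,31}
step 1: r3 <- 1                      {0,1,2,3,4,5,6,7,8,9,10,11,12,13,14,15,16,17,18,19,20,21,22,23,24,25,26,27,28,29,30,31}
step 2: r2 <- max((r2 * 4), (r0 * r0)) {0,1,2,3,4,5,6,7,8,9,10,11,12,13,14,15,16,17,18,19,20,21,22,23,24,25,26,27,28,29,30,31}
step 3: eval (max(r0, 9) <= 11)      {0,1,2,3,4,5,6,7,8,9,10,11,12,13,14,15,16,17,18,19,20,21,22,23,24,25,26,27,28,29,30,31}
step 4: r2 <- (min(1, 4) + tid)      {0,1,2,3,4,5,6,7,8,9,10,11,12,13}
step 5: r3 <- r2                     {0,1,2,3,4,5,6,7,8,9,10,11,12,13}
step 6: r3 <- min(tid, r0)           {0,1,2,3,4,5,6,7,8,9,10,11,12,13}
step 7: r3 <- ((tid + r0) // 4)      {14,15,16,17,18,19,20,21,22,23,24,25,26,27,28,29,30,31}
step 8: r3 <- ((4 + -3) - max(r3, r3)) {0,1,2,3,4,5,6,7,8,9,10,11,12,13,14,15,16,17,18,19,20,21,22,23,24,25,26,27,28,29,30,31}
step 9: r0 <- 2                      {0,1,2,3,4,5,6,7,8,9,10,11,12,13,14,15,16,17,18,19,20,21,22,23,24,25,26,27,28,29,30,31}
step 10: eval (r0 < (3 + (tid // 2))) {0,1,2,3,4,5,6,7,8,9,10,11,12,13,14,15,16,17,18,19,20,21,22,23,24,25,26,27,28,29,30,31}
step 11: r2 <- min((4 * -5), r0)      {0,1,2,3,4,5,6,7,8,9,10,11,12,13,14,15,16,17,18,19,20,21,22,23,24,25,26,27,28,29,30,31}
step 12: r3 <- ((r3 % 3) // 2)        {0,1,2,3,4,5,6,7,8,9,10,11,12,13,14,15,16,17,18,19,20,21,22,23,24,25,26,27,28,29,30,31}
step 13: r0 <- (r0 + 2)               {0,1,2,3,4,5,6,7,8,9,10,11,12,13,14,15,16,17,18,19,20,21,22,23,24,25,26,27,28,29,30,31}
step 14: eval (r0 < (3 + (tid // 2))) {0,1,2,3,4,5,6,7,8,9,10,11,12,13,14,15,16,17,18,19,20,21,22,23,24,25,26,27,28,29,30,31}
step 15: r2 <- min((4 * -5), r0)      {4,5,6,7,8,9,10,11,12,13,14,15,16,17,18,19,20,21,22,23,24,25,26,27,28,29,30,31}
step 16: r3 <- ((r3 % 3) // 2)        {4,5,6,7,8,9,10,11,12,13,14,15,16,17,18,19,20,21,22,23,24,25,26,27,28,29,30,31}
step 17: r0 <- (r0 + 2)               {4,5,6,7,8,9,10,11,12,13,14,15,16,17,18,19,20,21,22,23,24,25,26,27,28,29,30,31}
step 18: eval (r0 < (3 + (tid // 2))) {4,5,6,7,8,9,10,11,12,13,14,15,16,17,18,19,20,21,22,23,24,25,26,27,28,29,30,31}
step 19: r2 <- min((4 * -5), r0)      {8,9,10,11,12,13,14,15,16,17,18,19,20,21,22,23,24,25,26,27,28,29,30,31}
step 20: r3 <- ((r3 % 3) // 2)        {8,9,10,11,12,13,14,15,16,17,18,19,20,21,22,23,24,25,26,27,28,29,30,31}
step 21: r0 <- (r0 + 2)               {8,9,10,11,12,13,14,15,16,17,18,19,20,21,22,23,24,25,26,27,28,29,30,31}
step 22: eval (r0 < (3 + (tid // 2))) {8,9,10,11,12,13,14,15,16,17,18,19,20,21,22,23,24,25,26,27,28,29,30,31}
step 23: r2 <- min((4 * -5), r0)      {12,13,14,15,16,17,18,19,20,21,22,23,24,25,26,27,28,29,30,31}
step 24: r3 <- ((r3 % 3) // 2)        {12,13,14,15,16,17,18,19,20,21,22,23,24,25,26,27,28,29,30,31}
step 25: r0 <- (r0 + 2)               {12,13,14,15,16,17,18,19,20,21,22,23,24,25,26,27,28,29,30,31}
step 26: eval (r0 < (3 + (tid // 2))) {12,13,14,15,16,17,18,19,20,21,22,23,24,25,26,27,28,29,30,31}
step 27: r2 <- min((4 * -5), r0)      {16,17,18,19,20,21,22,23,24,25,26,27,28,29,30,31}
step 28: r3 <- ((r3 % 3) // 2)        {16,17,18,19,20,21,22,23,24,25,26,27,28,29,30,31}
step 29: r0 <- (r0 + 2)               {16,17,18,19,20,21,22,23,24,25,26,27,28,29,30,31}
step 30: eval (r0 < (3 + (tid // 2))) {16,17,18,19,20,21,22,23,24,25,26,27,28,29,30,31}
step 31: r2 <- min((4 * -5), r0)      {20,21,22,23,24,25,26,27,28,29,30,31}
step 32: r3 <- ((r3 % 3) // 2)        {20,21,22,23,24,25,26,27,28,29,30,31}
step 33: r0 <- (r0 + 2)               {20,21,22,23,24,25,26,27,28,29,30,31}
step 34: eval (r0 < (3 + (tid // 2))) {20,21,22,23,24,25,26,27,28,29,30,31}
step 35: r2 <- min((4 * -5), r0)      {24,25,26,27,28,29,30,31}
step 36: r3 <- ((r3 % 3) // 2)        {24,25,26,27,28,29,30,31}
step 37: r0 <- (r0 + 2)               {24,25,26,27,28,29,30,31}
step 38: eval (r0 < (3 + (tid // 2))) {24,25,26,27,28,29,30,31}
step 39: r2 <- min((4 * -5), r0)      {28,29,30,31}
step 40: r3 <- ((r3 % 3) // 2)        {28,29,30,31}
step 41: r0 <- (r0 + 2)               {28,29,30,31}
step 42: eval (r0 < (3 + (tid // 2))) {28,29,30,31}
step 43: r3 <- (min(r3, r0) - min(11, 11)) {0,1,2,3,4,5,6,7,8,9,10,11,12,13,14,15,16,17,18,19,20,21,22,23,24,25,26,27,28,29,30,31}
step 44: r2 <- max((r3 % 5), (tid + r3)) {0,1,2,3,4,5,6,7,8,9,10,11,12,13,14,15,16,17,18,19,20,21,22,23,24,25,26,27,28,29,30,31}
step 45: r3 <- ((12 + r0) + min(r2, -2)) {0,1,2,3,4,5,6,7,8,9,10,11,12,13,14,15,16,17,18,19,20,21,22,23,24,25,26,27,28,29,30,31}

Answer: 46 steps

r2: 4,0,4,4,4,4,4,4,4,4,4,4,4,4,4,4,5,6,7,8,9,10,11,12,13,14,15,16,17,18,19,20
r3: 14,14,14,14,16,16,16,16,18,18,18,18,20,20,20,20,22,22,22,22,24,24,24,24,26,26,26,26,28,28,28,28
r0: 4,4,4,4,6,6,6,6,8,8,8,8,10,10,10,10,12,12,12,12,14,14,14,14,16,16,16,16,18,18,18,18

steps = 46; useful = 956; efficiency = 956/1472 = 239/368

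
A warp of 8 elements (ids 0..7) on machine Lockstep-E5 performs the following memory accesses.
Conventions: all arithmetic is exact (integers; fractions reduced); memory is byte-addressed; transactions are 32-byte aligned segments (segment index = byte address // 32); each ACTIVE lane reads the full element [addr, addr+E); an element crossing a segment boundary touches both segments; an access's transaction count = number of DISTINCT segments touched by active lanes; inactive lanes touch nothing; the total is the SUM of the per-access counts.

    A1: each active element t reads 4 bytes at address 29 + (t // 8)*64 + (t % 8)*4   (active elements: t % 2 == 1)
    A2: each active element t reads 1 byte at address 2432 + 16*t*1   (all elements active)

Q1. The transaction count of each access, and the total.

A1: 1 transaction
A2: 4 transactions

Answer: 1,4; total 5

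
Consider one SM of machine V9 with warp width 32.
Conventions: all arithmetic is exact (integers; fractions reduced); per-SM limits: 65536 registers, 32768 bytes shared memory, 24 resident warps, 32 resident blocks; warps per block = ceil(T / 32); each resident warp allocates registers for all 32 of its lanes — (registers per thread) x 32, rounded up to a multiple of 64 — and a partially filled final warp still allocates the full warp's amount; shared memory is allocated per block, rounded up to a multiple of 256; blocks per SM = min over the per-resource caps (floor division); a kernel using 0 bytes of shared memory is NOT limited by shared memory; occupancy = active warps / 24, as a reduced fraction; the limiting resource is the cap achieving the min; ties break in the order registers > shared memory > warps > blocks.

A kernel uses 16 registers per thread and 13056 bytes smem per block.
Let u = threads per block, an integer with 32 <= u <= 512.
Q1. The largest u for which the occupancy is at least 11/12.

Answer: u = 384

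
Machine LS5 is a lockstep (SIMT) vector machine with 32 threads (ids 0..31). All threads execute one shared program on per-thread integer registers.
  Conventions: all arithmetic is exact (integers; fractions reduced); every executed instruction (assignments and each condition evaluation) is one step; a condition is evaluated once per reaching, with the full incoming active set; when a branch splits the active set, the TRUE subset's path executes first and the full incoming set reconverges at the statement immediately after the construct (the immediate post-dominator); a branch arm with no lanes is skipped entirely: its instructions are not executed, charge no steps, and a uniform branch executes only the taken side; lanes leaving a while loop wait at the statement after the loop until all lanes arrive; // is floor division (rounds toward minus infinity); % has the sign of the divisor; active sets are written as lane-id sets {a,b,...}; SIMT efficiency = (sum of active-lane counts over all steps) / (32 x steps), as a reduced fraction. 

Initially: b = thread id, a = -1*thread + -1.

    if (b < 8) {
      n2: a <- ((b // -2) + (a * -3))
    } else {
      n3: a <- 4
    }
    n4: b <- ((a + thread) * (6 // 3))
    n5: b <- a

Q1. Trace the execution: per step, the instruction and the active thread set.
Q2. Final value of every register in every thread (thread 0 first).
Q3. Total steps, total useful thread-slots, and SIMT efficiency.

step 0: eval (b < 8)                 {0,1,2,3,4,5,6,7,8,9,10,11,12,13,14,15,16,17,18,19,20,21,22,23,24,25,26,27,28,29,30,31}
step 1: a <- ((b // -2) + (a * -3))  {0,1,2,3,4,5,6,7}
step 2: a <- 4                       {8,9,10,11,12,13,14,15,16,17,18,19,20,21,22,23,24,25,26,27,28,29,30,31}
step 3: b <- ((a + thread) * (6 // 3)) {0,1,2,3,4,5,6,7,8,9,10,11,12,13,14,15,16,17,18,19,20,21,22,23,24,25,26,27,28,29,30,31}
step 4: b <- a                       {0,1,2,3,4,5,6,7,8,9,10,11,12,13,14,15,16,17,18,19,20,21,22,23,24,25,26,27,28,29,30,31}

Answer: 5 steps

b: 3,5,8,10,13,15,18,20,4,4,4,4,4,4,4,4,4,4,4,4,4,4,4,4,4,4,4,4,4,4,4,4
a: 3,5,8,10,13,15,18,20,4,4,4,4,4,4,4,4,4,4,4,4,4,4,4,4,4,4,4,4,4,4,4,4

steps = 5; useful = 128; efficiency = 128/160 = 4/5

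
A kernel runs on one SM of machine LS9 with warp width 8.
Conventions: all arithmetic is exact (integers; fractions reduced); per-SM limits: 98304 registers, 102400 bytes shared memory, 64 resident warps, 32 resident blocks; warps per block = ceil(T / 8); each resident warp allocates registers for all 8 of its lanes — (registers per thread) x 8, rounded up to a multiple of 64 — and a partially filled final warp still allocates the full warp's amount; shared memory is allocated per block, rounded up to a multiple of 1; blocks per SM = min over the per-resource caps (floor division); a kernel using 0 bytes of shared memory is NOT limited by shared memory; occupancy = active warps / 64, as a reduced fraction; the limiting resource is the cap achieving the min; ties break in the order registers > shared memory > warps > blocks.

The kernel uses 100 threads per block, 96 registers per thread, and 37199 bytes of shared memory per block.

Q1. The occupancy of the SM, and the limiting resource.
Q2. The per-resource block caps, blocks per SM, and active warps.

Answer: occupancy 13/32, limited by shared memory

registers: 9 blocks
shared memory: 2 blocks
warps: 4 blocks
blocks: 32 blocks

Answer: 2 blocks, 26 active warps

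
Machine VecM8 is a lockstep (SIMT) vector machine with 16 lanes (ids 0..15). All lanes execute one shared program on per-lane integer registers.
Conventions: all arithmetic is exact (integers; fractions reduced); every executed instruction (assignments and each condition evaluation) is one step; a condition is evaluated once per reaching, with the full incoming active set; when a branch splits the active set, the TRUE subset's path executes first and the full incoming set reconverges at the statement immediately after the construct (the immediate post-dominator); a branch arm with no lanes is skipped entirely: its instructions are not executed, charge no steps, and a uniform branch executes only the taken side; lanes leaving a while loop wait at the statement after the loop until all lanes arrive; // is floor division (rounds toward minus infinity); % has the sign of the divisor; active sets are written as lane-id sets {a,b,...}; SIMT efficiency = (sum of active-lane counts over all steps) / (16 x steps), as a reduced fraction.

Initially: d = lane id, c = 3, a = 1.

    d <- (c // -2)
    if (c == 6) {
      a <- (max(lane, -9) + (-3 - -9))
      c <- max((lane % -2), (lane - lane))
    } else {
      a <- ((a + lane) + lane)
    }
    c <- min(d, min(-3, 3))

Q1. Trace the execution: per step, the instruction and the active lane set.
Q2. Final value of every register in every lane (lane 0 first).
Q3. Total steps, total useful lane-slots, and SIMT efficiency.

step 0: d <- (c // -2)               {0,1,2,3,4,5,6,7,8,9,10,11,12,13,14,15}
step 1: eval (c == 6)                {0,1,2,3,4,5,6,7,8,9,10,11,12,13,14,15}
step 2: a <- ((a + lane) + lane)     {0,1,2,3,4,5,6,7,8,9,10,11,12,13,14,15}
step 3: c <- min(d, min(-3, 3))      {0,1,2,3,4,5,6,7,8,9,10,11,12,13,14,15}

Answer: 4 steps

d: -2,-2,-2,-2,-2,-2,-2,-2,-2,-2,-2,-2,-2,-2,-2,-2
c: -3,-3,-3,-3,-3,-3,-3,-3,-3,-3,-3,-3,-3,-3,-3,-3
a: 1,3,5,7,9,11,13,15,17,19,21,23,25,27,29,31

steps = 4; useful = 64; efficiency = 64/64 = 1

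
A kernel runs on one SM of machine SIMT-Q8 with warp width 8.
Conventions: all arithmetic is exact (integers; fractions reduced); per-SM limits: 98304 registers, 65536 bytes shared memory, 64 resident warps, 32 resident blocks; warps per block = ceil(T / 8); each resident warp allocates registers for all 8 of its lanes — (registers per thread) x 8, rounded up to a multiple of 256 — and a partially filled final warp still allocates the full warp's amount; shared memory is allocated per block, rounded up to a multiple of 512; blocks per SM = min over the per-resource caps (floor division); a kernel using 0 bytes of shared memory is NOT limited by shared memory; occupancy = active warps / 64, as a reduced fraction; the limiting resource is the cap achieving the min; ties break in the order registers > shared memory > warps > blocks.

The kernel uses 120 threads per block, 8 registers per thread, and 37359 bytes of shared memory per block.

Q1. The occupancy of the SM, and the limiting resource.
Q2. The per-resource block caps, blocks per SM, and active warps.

Answer: occupancy 15/64, limited by shared memory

registers: 25 blocks
shared memory: 1 block
warps: 4 blocks
blocks: 32 blocks

Answer: 1 block, 15 active warps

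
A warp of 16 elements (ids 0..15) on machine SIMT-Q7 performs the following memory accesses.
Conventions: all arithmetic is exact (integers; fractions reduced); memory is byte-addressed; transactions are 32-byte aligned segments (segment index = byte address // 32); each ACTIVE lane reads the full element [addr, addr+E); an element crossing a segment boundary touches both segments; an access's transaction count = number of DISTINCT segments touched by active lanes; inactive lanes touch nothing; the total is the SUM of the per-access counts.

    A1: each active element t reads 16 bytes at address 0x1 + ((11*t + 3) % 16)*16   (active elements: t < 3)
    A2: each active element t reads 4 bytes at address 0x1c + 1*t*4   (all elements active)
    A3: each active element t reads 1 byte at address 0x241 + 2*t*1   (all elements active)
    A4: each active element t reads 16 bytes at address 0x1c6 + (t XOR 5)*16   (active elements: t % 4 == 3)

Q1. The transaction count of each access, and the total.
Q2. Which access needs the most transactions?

A1: 5 transactions
A2: 3 transactions
A3: 1 transaction
A4: 4 transactions

Answer: 5,3,1,4; total 13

Answer: A1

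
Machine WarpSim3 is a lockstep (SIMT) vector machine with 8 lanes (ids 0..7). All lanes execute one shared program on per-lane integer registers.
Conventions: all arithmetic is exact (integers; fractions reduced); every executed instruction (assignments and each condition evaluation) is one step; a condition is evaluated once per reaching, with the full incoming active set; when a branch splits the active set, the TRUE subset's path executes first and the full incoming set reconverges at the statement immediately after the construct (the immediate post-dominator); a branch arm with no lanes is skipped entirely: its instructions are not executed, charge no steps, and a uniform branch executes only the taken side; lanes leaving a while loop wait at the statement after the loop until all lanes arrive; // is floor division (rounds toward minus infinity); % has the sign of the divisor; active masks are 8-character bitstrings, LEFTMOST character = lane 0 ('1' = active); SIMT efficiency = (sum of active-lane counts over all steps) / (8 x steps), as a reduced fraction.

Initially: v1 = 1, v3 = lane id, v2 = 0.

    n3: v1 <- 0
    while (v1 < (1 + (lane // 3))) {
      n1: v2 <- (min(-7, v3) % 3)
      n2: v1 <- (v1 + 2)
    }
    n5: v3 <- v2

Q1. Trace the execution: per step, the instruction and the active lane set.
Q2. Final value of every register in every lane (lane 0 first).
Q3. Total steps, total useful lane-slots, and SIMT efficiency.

step 0: v1 <- 0                      11111111
step 1: eval (v1 < (1 + (lane // 3))) 11111111
step 2: v2 <- (min(-7, v3) % 3)      11111111
step 3: v1 <- (v1 + 2)               11111111
step 4: eval (v1 < (1 + (lane // 3))) 11111111
step 5: v2 <- (min(-7, v3) % 3)      00000011
step 6: v1 <- (v1 + 2)               00000011
step 7: eval (v1 < (1 + (lane // 3))) 00000011
step 8: v3 <- v2                     11111111

Answer: 9 steps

v1: 2,2,2,2,2,2,4,4
v3: 2,2,2,2,2,2,2,2
v2: 2,2,2,2,2,2,2,2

steps = 9; useful = 54; efficiency = 54/72 = 3/4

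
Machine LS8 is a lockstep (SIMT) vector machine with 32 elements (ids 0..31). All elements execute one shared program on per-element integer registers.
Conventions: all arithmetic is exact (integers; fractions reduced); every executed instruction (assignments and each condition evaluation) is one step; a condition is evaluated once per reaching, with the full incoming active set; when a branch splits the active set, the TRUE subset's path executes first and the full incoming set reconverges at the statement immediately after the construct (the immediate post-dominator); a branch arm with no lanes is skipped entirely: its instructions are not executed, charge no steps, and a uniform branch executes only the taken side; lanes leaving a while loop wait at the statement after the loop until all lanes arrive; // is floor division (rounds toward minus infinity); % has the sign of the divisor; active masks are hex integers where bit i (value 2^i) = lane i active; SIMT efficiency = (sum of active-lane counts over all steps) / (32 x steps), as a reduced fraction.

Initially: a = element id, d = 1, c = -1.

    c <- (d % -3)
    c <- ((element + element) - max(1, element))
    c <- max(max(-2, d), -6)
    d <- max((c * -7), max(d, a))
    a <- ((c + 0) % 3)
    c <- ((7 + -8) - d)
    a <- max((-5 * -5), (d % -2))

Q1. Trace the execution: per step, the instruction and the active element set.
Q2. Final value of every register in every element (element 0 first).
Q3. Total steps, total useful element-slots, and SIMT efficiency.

step 0: c <- (d % -3)                0xffffffff
step 1: c <- ((element + element) - max(1, element)) 0xffffffff
step 2: c <- max(max(-2, d), -6)     0xffffffff
step 3: d <- max((c * -7), max(d, a)) 0xffffffff
step 4: a <- ((c + 0) % 3)           0xffffffff
step 5: c <- ((7 + -8) - d)          0xffffffff
step 6: a <- max((-5 * -5), (d % -2)) 0xffffffff

Answer: 7 steps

a: 25,25,25,25,25,25,25,25,25,25,25,25,25,25,25,25,25,25,25,25,25,25,25,25,25,25,25,25,25,25,25,25
d: 1,1,2,3,4,5,6,7,8,9,10,11,12,13,14,15,16,17,18,19,20,21,22,23,24,25,26,27,28,29,30,31
c: -2,-2,-3,-4,-5,-6,-7,-8,-9,-10,-11,-12,-13,-14,-15,-16,-17,-18,-19,-20,-21,-22,-23,-24,-25,-26,-27,-28,-29,-30,-31,-32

steps = 7; useful = 224; efficiency = 224/224 = 1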